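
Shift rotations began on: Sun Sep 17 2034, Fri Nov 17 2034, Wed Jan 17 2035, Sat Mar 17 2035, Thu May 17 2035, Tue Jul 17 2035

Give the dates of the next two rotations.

Gaps: 61, 61, 59, 61, 61 days — not constant. Every event is on the 17th of the month.
Pattern: the 17th of every 2 months.
September 2035: Mon Sep 17 2035.
Next: November 2035 → Sat Nov 17 2035.

Mon Sep 17 2035, Sat Nov 17 2035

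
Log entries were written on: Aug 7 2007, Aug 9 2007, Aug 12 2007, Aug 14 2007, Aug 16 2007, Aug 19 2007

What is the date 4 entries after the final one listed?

Aug 28 2007

Gaps: 2, 3, 2, 2, 3 days — not constant, but cyclic with period 3.
The events fall on every Tuesday, Thursday and Sunday.
The following Tuesday is Aug 21 2007.
The following Thursday is Aug 23 2007.
The following Sunday is Aug 26 2007.
The following Tuesday is Aug 28 2007.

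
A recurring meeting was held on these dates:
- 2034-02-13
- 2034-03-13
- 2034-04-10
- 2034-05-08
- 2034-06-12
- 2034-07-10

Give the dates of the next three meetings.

These are Mondays at 28- or 35-day spacing (28, 28, 28, 35, 28).
The pattern: 2nd Monday of the month.
August 2034 — 2nd Monday is 2034-08-14.
2nd Monday of September 2034: 2034-09-11.
2nd Monday of October 2034: 2034-10-09.

2034-08-14, 2034-09-11, 2034-10-09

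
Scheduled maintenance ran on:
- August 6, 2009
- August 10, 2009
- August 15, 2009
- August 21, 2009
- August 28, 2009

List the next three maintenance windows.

September 5, 2009; September 14, 2009; September 24, 2009

Intervals are 4, 5, 6, 7 days — an arithmetic progression with common difference 1.
Next gap: 8 days. August 28, 2009 + 8 days = September 5, 2009.
Next gap: 9 days. September 5, 2009 + 9 days = September 14, 2009.
Next gap: 10 days. September 14, 2009 + 10 days = September 24, 2009.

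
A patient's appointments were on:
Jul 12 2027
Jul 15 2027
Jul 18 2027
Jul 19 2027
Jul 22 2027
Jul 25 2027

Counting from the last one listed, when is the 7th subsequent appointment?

Aug 9 2027

Every event lands on a Monday or Thursday or Sunday (gaps cycle 3, 3, 1, 3, 3).
So the schedule is: every Monday, Thursday and Sunday.
Next Monday: Jul 26 2027.
The following Thursday is Jul 29 2027.
Next Sunday: Aug 1 2027.
Next Monday: Aug 2 2027.
The following Thursday is Aug 5 2027.
Next Sunday: Aug 8 2027.
The following Monday is Aug 9 2027.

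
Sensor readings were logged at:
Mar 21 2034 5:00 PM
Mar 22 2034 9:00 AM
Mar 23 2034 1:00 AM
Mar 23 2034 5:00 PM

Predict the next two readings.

Mar 24 2034 9:00 AM, Mar 25 2034 1:00 AM

Spacing: 16, 16, 16 h — constant 16 h.
Mar 23 2034 5:00 PM + 16 h = Mar 24 2034 9:00 AM.
Mar 24 2034 9:00 AM + 16 h = Mar 25 2034 1:00 AM.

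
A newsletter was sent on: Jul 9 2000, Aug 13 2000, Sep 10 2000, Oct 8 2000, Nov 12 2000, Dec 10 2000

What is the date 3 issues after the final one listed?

Mar 11 2001

These are Sundays at 28- or 35-day spacing (35, 28, 28, 35, 28).
The pattern: 2nd Sunday of the month.
January 2001 — 2nd Sunday is Jan 14 2001.
2nd Sunday of February 2001: Feb 11 2001.
March 2001 — 2nd Sunday is Mar 11 2001.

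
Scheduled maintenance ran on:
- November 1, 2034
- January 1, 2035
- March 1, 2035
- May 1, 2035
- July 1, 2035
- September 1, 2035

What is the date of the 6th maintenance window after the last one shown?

September 1, 2036

Gaps: 61, 59, 61, 61, 62 days — not constant. Every event is on the 1st of the month.
Pattern: the 1st of every 2 months.
Next: November 2035 → November 1, 2035.
January 2036: January 1, 2036.
Next: March 2036 → March 1, 2036.
Next: May 2036 → May 1, 2036.
July 2036: July 1, 2036.
September 2036: September 1, 2036.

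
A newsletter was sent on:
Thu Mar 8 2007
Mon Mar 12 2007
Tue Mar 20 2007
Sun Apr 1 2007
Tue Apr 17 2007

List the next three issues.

Gaps: 4, 8, 12, 16 days — each gap is 4 larger than the previous one.
Next gap: 20 days. Tue Apr 17 2007 + 20 days = Mon May 7 2007.
Next gap: 24 days. Mon May 7 2007 + 24 days = Thu May 31 2007.
Next gap: 28 days. Thu May 31 2007 + 28 days = Thu Jun 28 2007.

Mon May 7 2007, Thu May 31 2007, Thu Jun 28 2007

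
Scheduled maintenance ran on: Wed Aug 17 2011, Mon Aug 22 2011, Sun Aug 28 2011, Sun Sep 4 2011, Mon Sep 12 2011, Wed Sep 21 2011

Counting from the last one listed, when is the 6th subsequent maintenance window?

Mon Dec 5 2011

Gaps: 5, 6, 7, 8, 9 days — each gap is 1 larger than the previous one.
Next gap: 10 days. Wed Sep 21 2011 + 10 days = Sat Oct 1 2011.
Next gap: 11 days. Sat Oct 1 2011 + 11 days = Wed Oct 12 2011.
Next gap: 12 days. Wed Oct 12 2011 + 12 days = Mon Oct 24 2011.
Next gap: 13 days. Mon Oct 24 2011 + 13 days = Sun Nov 6 2011.
Next gap: 14 days. Sun Nov 6 2011 + 14 days = Sun Nov 20 2011.
Next gap: 15 days. Sun Nov 20 2011 + 15 days = Mon Dec 5 2011.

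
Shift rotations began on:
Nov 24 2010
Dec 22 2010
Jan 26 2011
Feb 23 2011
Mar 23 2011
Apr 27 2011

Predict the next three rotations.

May 25 2011, Jun 22 2011, Jul 27 2011

All dates are Wednesdays, 28, 35, 28, 28, 35 days apart.
Specifically, the 4th Wednesday of each month.
May 2011 — 4th Wednesday is May 25 2011.
4th Wednesday of June 2011: Jun 22 2011.
July 2011 — 4th Wednesday is Jul 27 2011.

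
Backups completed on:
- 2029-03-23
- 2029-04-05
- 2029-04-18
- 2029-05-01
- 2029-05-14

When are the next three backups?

2029-05-27, 2029-06-09, 2029-06-22

Gaps between consecutive events: 13, 13, 13, 13 days — a constant 13-day interval.
2029-05-14 + 13 days = 2029-05-27.
2029-05-27 + 13 days = 2029-06-09.
2029-06-09 + 13 days = 2029-06-22.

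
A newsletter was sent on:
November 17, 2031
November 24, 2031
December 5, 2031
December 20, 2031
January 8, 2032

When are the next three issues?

January 31, 2032; February 27, 2032; March 29, 2032

Intervals are 7, 11, 15, 19 days — an arithmetic progression with common difference 4.
Next gap: 23 days. January 8, 2032 + 23 days = January 31, 2032.
Next gap: 27 days. January 31, 2032 + 27 days = February 27, 2032.
Next gap: 31 days. February 27, 2032 + 31 days = March 29, 2032.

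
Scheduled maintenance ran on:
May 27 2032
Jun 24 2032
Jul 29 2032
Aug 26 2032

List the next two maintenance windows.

These are Thursdays with 28, 35, 28-day gaps.
Each is the final Thursday of its month — Jul 29 2032 is past the 28th, so '4th Thursday' doesn't fit.
September 2032 ends with Thursday Sep 30 2032.
October 2032 ends with Thursday Oct 28 2032.

Sep 30 2032, Oct 28 2032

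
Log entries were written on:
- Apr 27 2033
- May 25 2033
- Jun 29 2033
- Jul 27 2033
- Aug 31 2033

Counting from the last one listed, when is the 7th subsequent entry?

Every date is a Wednesday; gaps 28, 35, 28, 35 days.
Each is the last Wednesday of its month (at least one falls on the 29th or later, ruling out '4th Wednesday').
Last Wednesday of September 2033: Sep 28 2033.
Last Wednesday of October 2033: Oct 26 2033.
November 2033 ends with Wednesday Nov 30 2033.
Last Wednesday of December 2033: Dec 28 2033.
Last Wednesday of January 2034: Jan 25 2034.
Last Wednesday of February 2034: Feb 22 2034.
March 2034 ends with Wednesday Mar 29 2034.

Mar 29 2034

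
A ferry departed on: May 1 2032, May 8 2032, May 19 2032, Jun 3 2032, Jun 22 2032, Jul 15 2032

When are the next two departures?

Aug 11 2032, Sep 11 2032

Gaps: 7, 11, 15, 19, 23 days — each gap is 4 larger than the previous one.
Next gap: 27 days. Jul 15 2032 + 27 days = Aug 11 2032.
Next gap: 31 days. Aug 11 2032 + 31 days = Sep 11 2032.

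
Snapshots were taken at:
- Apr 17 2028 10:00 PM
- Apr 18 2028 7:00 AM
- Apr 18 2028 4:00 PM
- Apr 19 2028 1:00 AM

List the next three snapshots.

The interval is a steady 9 hours (9, 9, 9).
Apr 19 2028 1:00 AM + 9 h = Apr 19 2028 10:00 AM.
Apr 19 2028 10:00 AM + 9 h = Apr 19 2028 7:00 PM.
Apr 19 2028 7:00 PM + 9 h = Apr 20 2028 4:00 AM.

Apr 19 2028 10:00 AM, Apr 19 2028 7:00 PM, Apr 20 2028 4:00 AM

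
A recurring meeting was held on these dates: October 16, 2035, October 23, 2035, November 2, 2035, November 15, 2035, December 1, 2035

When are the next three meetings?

The spacing grows by 3 each time: 7, 10, 13, 16 days.
Next gap: 19 days. December 1, 2035 + 19 days = December 20, 2035.
Next gap: 22 days. December 20, 2035 + 22 days = January 11, 2036.
Next gap: 25 days. January 11, 2036 + 25 days = February 5, 2036.

December 20, 2035; January 11, 2036; February 5, 2036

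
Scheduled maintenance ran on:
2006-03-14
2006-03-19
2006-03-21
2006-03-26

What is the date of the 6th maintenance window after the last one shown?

2006-04-16

The gap pattern 5, 2, 5 repeats every 2 events.
These are the Tuesdays and Sundays of each week.
Next Tuesday: 2006-03-28.
The following Sunday is 2006-04-02.
Next Tuesday: 2006-04-04.
Next Sunday: 2006-04-09.
The following Tuesday is 2006-04-11.
The following Sunday is 2006-04-16.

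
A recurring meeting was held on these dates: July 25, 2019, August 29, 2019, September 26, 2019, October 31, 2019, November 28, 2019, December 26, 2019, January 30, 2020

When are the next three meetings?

February 27, 2020; March 26, 2020; April 30, 2020

Every date is a Thursday; gaps 35, 28, 35, 28, 28, 35 days.
Each is the last Thursday of its month (at least one falls on the 29th or later, ruling out '4th Thursday').
February 2020 ends with Thursday February 27, 2020.
Last Thursday of March 2020: March 26, 2020.
April 2020 ends with Thursday April 30, 2020.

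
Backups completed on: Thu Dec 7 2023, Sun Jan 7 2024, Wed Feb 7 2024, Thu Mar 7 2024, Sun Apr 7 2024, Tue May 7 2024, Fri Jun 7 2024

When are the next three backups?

Each date is the 7th; the gaps (31, 31, 29, 31, 30, 31) track the month lengths.
The rule is the 7th of each month.
Next: July 2024 → Sun Jul 7 2024.
Next: August 2024 → Wed Aug 7 2024.
September 2024: Sat Sep 7 2024.

Sun Jul 7 2024, Wed Aug 7 2024, Sat Sep 7 2024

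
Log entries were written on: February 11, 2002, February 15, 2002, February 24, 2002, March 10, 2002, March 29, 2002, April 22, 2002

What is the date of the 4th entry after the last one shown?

Intervals are 4, 9, 14, 19, 24 days — an arithmetic progression with common difference 5.
Next gap: 29 days. April 22, 2002 + 29 days = May 21, 2002.
Next gap: 34 days. May 21, 2002 + 34 days = June 24, 2002.
Next gap: 39 days. June 24, 2002 + 39 days = August 2, 2002.
Next gap: 44 days. August 2, 2002 + 44 days = September 15, 2002.

September 15, 2002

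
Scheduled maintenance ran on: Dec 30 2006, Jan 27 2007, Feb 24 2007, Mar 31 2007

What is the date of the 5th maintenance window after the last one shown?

These are Saturdays with 28, 28, 35-day gaps.
Each is the final Saturday of its month — Dec 30 2006 is past the 28th, so '4th Saturday' doesn't fit.
Last Saturday of April 2007: Apr 28 2007.
May 2007 ends with Saturday May 26 2007.
June 2007 ends with Saturday Jun 30 2007.
July 2007 ends with Saturday Jul 28 2007.
Last Saturday of August 2007: Aug 25 2007.

Aug 25 2007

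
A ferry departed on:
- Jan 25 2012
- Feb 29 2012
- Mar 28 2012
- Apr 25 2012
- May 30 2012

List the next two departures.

Jun 27 2012, Jul 25 2012

All Wednesdays; the gaps (35, 28, 28, 35) vary with month length.
This is the last Wednesday of each month.
June 2012 ends with Wednesday Jun 27 2012.
Last Wednesday of July 2012: Jul 25 2012.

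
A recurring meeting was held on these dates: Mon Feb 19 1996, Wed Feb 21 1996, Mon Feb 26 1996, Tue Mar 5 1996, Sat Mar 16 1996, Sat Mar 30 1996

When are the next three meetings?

Tue Apr 16 1996, Mon May 6 1996, Wed May 29 1996

The spacing grows by 3 each time: 2, 5, 8, 11, 14 days.
Next gap: 17 days. Sat Mar 30 1996 + 17 days = Tue Apr 16 1996.
Next gap: 20 days. Tue Apr 16 1996 + 20 days = Mon May 6 1996.
Next gap: 23 days. Mon May 6 1996 + 23 days = Wed May 29 1996.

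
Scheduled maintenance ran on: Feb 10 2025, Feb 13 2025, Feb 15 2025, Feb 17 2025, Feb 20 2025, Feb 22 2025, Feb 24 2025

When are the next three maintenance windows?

Feb 27 2025, Mar 1 2025, Mar 3 2025

Gaps: 3, 2, 2, 3, 2, 2 days — not constant, but cyclic with period 3.
The events fall on every Monday, Thursday and Saturday.
Next Thursday: Feb 27 2025.
The following Saturday is Mar 1 2025.
Next Monday: Mar 3 2025.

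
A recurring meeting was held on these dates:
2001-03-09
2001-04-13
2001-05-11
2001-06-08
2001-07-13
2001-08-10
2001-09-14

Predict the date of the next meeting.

2001-10-12

These are Fridays at 28- or 35-day spacing (35, 28, 28, 35, 28, 35).
The pattern: 2nd Friday of the month.
October 2001 — 2nd Friday is 2001-10-12.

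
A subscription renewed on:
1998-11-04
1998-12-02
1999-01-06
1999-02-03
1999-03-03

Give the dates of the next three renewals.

1999-04-07, 1999-05-05, 1999-06-02

Gaps: 28, 35, 28, 28 days — a mix of 28 and 35. Every date is a Wednesday.
Each is the 1st Wednesday of its month.
April 1999 — 1st Wednesday is 1999-04-07.
1st Wednesday of May 1999: 1999-05-05.
June 1999 — 1st Wednesday is 1999-06-02.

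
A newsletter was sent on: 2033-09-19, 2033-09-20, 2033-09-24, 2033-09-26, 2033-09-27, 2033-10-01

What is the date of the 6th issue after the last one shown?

2033-10-15

The gap pattern 1, 4, 2, 1, 4 repeats every 3 events.
These are the Mondays, Tuesdays and Saturdays of each week.
The following Monday is 2033-10-03.
Next Tuesday: 2033-10-04.
The following Saturday is 2033-10-08.
The following Monday is 2033-10-10.
The following Tuesday is 2033-10-11.
The following Saturday is 2033-10-15.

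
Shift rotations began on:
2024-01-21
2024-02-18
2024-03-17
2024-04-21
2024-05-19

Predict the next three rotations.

All dates are Sundays, 28, 28, 35, 28 days apart.
Specifically, the 3rd Sunday of each month.
3rd Sunday of June 2024: 2024-06-16.
3rd Sunday of July 2024: 2024-07-21.
August 2024 — 3rd Sunday is 2024-08-18.

2024-06-16, 2024-07-21, 2024-08-18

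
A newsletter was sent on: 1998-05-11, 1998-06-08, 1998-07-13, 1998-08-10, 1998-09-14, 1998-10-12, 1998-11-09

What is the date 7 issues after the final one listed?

These are Mondays at 28- or 35-day spacing (28, 35, 28, 35, 28, 28).
The pattern: 2nd Monday of the month.
2nd Monday of December 1998: 1998-12-14.
2nd Monday of January 1999: 1999-01-11.
February 1999 — 2nd Monday is 1999-02-08.
2nd Monday of March 1999: 1999-03-08.
2nd Monday of April 1999: 1999-04-12.
2nd Monday of May 1999: 1999-05-10.
June 1999 — 2nd Monday is 1999-06-14.

1999-06-14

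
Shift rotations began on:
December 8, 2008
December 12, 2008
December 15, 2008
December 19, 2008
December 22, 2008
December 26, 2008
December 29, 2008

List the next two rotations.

January 2, 2009; January 5, 2009

Every event lands on a Monday or Friday (gaps cycle 4, 3, 4, 3, 4, 3).
So the schedule is: every Monday and Friday.
Next Friday: January 2, 2009.
The following Monday is January 5, 2009.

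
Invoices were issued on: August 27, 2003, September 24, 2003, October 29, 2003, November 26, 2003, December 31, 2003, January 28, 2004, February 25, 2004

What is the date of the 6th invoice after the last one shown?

Every date is a Wednesday; gaps 28, 35, 28, 35, 28, 28 days.
Each is the last Wednesday of its month (at least one falls on the 29th or later, ruling out '4th Wednesday').
March 2004 ends with Wednesday March 31, 2004.
April 2004 ends with Wednesday April 28, 2004.
May 2004 ends with Wednesday May 26, 2004.
Last Wednesday of June 2004: June 30, 2004.
July 2004 ends with Wednesday July 28, 2004.
August 2004 ends with Wednesday August 25, 2004.

August 25, 2004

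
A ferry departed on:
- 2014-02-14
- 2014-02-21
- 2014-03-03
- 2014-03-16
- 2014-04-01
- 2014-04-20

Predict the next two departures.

Intervals are 7, 10, 13, 16, 19 days — an arithmetic progression with common difference 3.
Next gap: 22 days. 2014-04-20 + 22 days = 2014-05-12.
Next gap: 25 days. 2014-05-12 + 25 days = 2014-06-06.

2014-05-12, 2014-06-06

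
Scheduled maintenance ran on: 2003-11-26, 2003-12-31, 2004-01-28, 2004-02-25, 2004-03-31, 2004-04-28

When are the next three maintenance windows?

2004-05-26, 2004-06-30, 2004-07-28

These are Wednesdays with 35, 28, 28, 35, 28-day gaps.
Each is the final Wednesday of its month — 2003-12-31 is past the 28th, so '4th Wednesday' doesn't fit.
May 2004 ends with Wednesday 2004-05-26.
Last Wednesday of June 2004: 2004-06-30.
Last Wednesday of July 2004: 2004-07-28.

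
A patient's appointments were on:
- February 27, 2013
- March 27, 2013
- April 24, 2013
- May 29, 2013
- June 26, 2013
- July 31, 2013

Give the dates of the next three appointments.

August 28, 2013; September 25, 2013; October 30, 2013

Every date is a Wednesday; gaps 28, 28, 35, 28, 35 days.
Each is the last Wednesday of its month (at least one falls on the 29th or later, ruling out '4th Wednesday').
Last Wednesday of August 2013: August 28, 2013.
September 2013 ends with Wednesday September 25, 2013.
Last Wednesday of October 2013: October 30, 2013.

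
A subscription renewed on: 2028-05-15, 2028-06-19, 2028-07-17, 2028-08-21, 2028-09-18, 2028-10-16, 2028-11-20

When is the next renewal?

These are Mondays at 28- or 35-day spacing (35, 28, 35, 28, 28, 35).
The pattern: 3rd Monday of the month.
3rd Monday of December 2028: 2028-12-18.

2028-12-18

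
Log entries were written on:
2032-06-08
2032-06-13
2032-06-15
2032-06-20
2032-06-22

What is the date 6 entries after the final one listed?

Every event lands on a Tuesday or Sunday (gaps cycle 5, 2, 5, 2).
So the schedule is: every Tuesday and Sunday.
The following Sunday is 2032-06-27.
The following Tuesday is 2032-06-29.
Next Sunday: 2032-07-04.
The following Tuesday is 2032-07-06.
The following Sunday is 2032-07-11.
Next Tuesday: 2032-07-13.

2032-07-13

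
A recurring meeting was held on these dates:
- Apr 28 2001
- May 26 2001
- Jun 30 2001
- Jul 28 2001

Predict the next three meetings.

Aug 25 2001, Sep 29 2001, Oct 27 2001

Every date is a Saturday; gaps 28, 35, 28 days.
Each is the last Saturday of its month (at least one falls on the 29th or later, ruling out '4th Saturday').
August 2001 ends with Saturday Aug 25 2001.
September 2001 ends with Saturday Sep 29 2001.
October 2001 ends with Saturday Oct 27 2001.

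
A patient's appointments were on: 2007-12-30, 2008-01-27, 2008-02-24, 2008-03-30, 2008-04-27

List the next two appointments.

Every date is a Sunday; gaps 28, 28, 35, 28 days.
Each is the last Sunday of its month (at least one falls on the 29th or later, ruling out '4th Sunday').
Last Sunday of May 2008: 2008-05-25.
June 2008 ends with Sunday 2008-06-29.

2008-05-25, 2008-06-29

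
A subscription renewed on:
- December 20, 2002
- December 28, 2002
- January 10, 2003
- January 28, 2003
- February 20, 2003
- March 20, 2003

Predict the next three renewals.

April 22, 2003; May 30, 2003; July 12, 2003

The spacing grows by 5 each time: 8, 13, 18, 23, 28 days.
Next gap: 33 days. March 20, 2003 + 33 days = April 22, 2003.
Next gap: 38 days. April 22, 2003 + 38 days = May 30, 2003.
Next gap: 43 days. May 30, 2003 + 43 days = July 12, 2003.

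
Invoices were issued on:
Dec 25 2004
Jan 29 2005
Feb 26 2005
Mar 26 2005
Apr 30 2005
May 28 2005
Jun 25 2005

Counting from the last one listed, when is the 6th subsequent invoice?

Dec 31 2005

All Saturdays; the gaps (35, 28, 28, 35, 28, 28) vary with month length.
This is the last Saturday of each month.
July 2005 ends with Saturday Jul 30 2005.
August 2005 ends with Saturday Aug 27 2005.
September 2005 ends with Saturday Sep 24 2005.
Last Saturday of October 2005: Oct 29 2005.
November 2005 ends with Saturday Nov 26 2005.
December 2005 ends with Saturday Dec 31 2005.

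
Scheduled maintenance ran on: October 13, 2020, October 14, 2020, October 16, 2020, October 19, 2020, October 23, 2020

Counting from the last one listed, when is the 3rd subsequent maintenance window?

Intervals are 1, 2, 3, 4 days — an arithmetic progression with common difference 1.
Next gap: 5 days. October 23, 2020 + 5 days = October 28, 2020.
Next gap: 6 days. October 28, 2020 + 6 days = November 3, 2020.
Next gap: 7 days. November 3, 2020 + 7 days = November 10, 2020.

November 10, 2020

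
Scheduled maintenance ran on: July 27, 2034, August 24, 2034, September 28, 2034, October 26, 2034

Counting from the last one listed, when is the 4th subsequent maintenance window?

All dates are Thursdays, 28, 35, 28 days apart.
Specifically, the 4th Thursday of each month.
4th Thursday of November 2034: November 23, 2034.
4th Thursday of December 2034: December 28, 2034.
January 2035 — 4th Thursday is January 25, 2035.
February 2035 — 4th Thursday is February 22, 2035.

February 22, 2035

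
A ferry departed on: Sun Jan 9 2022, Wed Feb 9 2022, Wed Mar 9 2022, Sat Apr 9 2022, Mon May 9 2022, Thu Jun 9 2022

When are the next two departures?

Sat Jul 9 2022, Tue Aug 9 2022

Each date is the 9th; the gaps (31, 28, 31, 30, 31) track the month lengths.
The rule is the 9th of each month.
Next: July 2022 → Sat Jul 9 2022.
August 2022: Tue Aug 9 2022.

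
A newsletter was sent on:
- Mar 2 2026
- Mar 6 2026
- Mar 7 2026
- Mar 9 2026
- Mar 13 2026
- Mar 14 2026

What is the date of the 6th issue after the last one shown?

Mar 28 2026

The gap pattern 4, 1, 2, 4, 1 repeats every 3 events.
These are the Mondays, Fridays and Saturdays of each week.
The following Monday is Mar 16 2026.
The following Friday is Mar 20 2026.
Next Saturday: Mar 21 2026.
Next Monday: Mar 23 2026.
The following Friday is Mar 27 2026.
The following Saturday is Mar 28 2026.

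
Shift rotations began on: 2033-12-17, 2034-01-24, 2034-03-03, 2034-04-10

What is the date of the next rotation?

Gaps between consecutive events: 38, 38, 38 days — a constant 38-day interval.
2034-04-10 + 38 days = 2034-05-18.

2034-05-18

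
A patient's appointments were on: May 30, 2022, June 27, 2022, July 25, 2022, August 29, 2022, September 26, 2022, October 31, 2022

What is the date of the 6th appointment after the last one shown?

Every date is a Monday; gaps 28, 28, 35, 28, 35 days.
Each is the last Monday of its month (at least one falls on the 29th or later, ruling out '4th Monday').
Last Monday of November 2022: November 28, 2022.
December 2022 ends with Monday December 26, 2022.
January 2023 ends with Monday January 30, 2023.
February 2023 ends with Monday February 27, 2023.
Last Monday of March 2023: March 27, 2023.
April 2023 ends with Monday April 24, 2023.

April 24, 2023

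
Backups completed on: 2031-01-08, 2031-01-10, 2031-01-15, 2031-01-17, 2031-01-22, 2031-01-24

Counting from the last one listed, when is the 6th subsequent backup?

2031-02-14

Every event lands on a Wednesday or Friday (gaps cycle 2, 5, 2, 5, 2).
So the schedule is: every Wednesday and Friday.
Next Wednesday: 2031-01-29.
Next Friday: 2031-01-31.
Next Wednesday: 2031-02-05.
The following Friday is 2031-02-07.
The following Wednesday is 2031-02-12.
The following Friday is 2031-02-14.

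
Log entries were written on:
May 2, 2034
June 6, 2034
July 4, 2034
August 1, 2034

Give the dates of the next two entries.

September 5, 2034; October 3, 2034

All dates are Tuesdays, 35, 28, 28 days apart.
Specifically, the 1st Tuesday of each month.
1st Tuesday of September 2034: September 5, 2034.
October 2034 — 1st Tuesday is October 3, 2034.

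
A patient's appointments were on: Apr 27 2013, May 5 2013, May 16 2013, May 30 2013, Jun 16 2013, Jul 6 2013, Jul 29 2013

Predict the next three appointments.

Aug 24 2013, Sep 22 2013, Oct 24 2013

The spacing grows by 3 each time: 8, 11, 14, 17, 20, 23 days.
Next gap: 26 days. Jul 29 2013 + 26 days = Aug 24 2013.
Next gap: 29 days. Aug 24 2013 + 29 days = Sep 22 2013.
Next gap: 32 days. Sep 22 2013 + 32 days = Oct 24 2013.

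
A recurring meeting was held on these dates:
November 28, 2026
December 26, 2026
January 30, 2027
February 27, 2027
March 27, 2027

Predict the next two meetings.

April 24, 2027; May 29, 2027

Every date is a Saturday; gaps 28, 35, 28, 28 days.
Each is the last Saturday of its month (at least one falls on the 29th or later, ruling out '4th Saturday').
April 2027 ends with Saturday April 24, 2027.
May 2027 ends with Saturday May 29, 2027.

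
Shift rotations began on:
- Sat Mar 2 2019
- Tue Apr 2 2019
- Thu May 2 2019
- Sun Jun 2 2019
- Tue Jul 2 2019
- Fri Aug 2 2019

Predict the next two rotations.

Mon Sep 2 2019, Wed Oct 2 2019

Gaps: 31, 30, 31, 30, 31 days — not constant. Every event is on the 2nd of the month.
Pattern: the 2nd of each month.
September 2019: Mon Sep 2 2019.
October 2019: Wed Oct 2 2019.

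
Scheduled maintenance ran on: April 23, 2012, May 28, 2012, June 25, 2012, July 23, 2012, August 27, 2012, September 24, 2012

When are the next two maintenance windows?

Gaps: 35, 28, 28, 35, 28 days — a mix of 28 and 35. Every date is a Monday.
Each is the 4th Monday of its month.
4th Monday of October 2012: October 22, 2012.
4th Monday of November 2012: November 26, 2012.

October 22, 2012; November 26, 2012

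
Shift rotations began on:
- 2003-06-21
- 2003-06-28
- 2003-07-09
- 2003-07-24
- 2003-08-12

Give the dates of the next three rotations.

2003-09-04, 2003-10-01, 2003-11-01

The spacing grows by 4 each time: 7, 11, 15, 19 days.
Next gap: 23 days. 2003-08-12 + 23 days = 2003-09-04.
Next gap: 27 days. 2003-09-04 + 27 days = 2003-10-01.
Next gap: 31 days. 2003-10-01 + 31 days = 2003-11-01.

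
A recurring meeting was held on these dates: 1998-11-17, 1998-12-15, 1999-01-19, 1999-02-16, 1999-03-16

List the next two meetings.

1999-04-20, 1999-05-18

All dates are Tuesdays, 28, 35, 28, 28 days apart.
Specifically, the 3rd Tuesday of each month.
3rd Tuesday of April 1999: 1999-04-20.
May 1999 — 3rd Tuesday is 1999-05-18.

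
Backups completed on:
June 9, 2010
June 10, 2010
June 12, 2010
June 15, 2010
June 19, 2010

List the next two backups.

June 24, 2010; June 30, 2010

Gaps: 1, 2, 3, 4 days — each gap is 1 larger than the previous one.
Next gap: 5 days. June 19, 2010 + 5 days = June 24, 2010.
Next gap: 6 days. June 24, 2010 + 6 days = June 30, 2010.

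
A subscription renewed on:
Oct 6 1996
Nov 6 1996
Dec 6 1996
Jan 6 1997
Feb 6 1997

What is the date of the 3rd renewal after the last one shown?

May 6 1997

Each date is the 6th; the gaps (31, 30, 31, 31) track the month lengths.
The rule is the 6th of each month.
March 1997: Mar 6 1997.
Next: April 1997 → Apr 6 1997.
Next: May 1997 → May 6 1997.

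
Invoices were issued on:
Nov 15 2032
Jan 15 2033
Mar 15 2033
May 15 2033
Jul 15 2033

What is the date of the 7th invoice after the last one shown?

Sep 15 2034

Each date is the 15th; the gaps (61, 59, 61, 61) track the month lengths.
The rule is the 15th of every 2 months.
September 2033: Sep 15 2033.
November 2033: Nov 15 2033.
January 2034: Jan 15 2034.
March 2034: Mar 15 2034.
Next: May 2034 → May 15 2034.
July 2034: Jul 15 2034.
September 2034: Sep 15 2034.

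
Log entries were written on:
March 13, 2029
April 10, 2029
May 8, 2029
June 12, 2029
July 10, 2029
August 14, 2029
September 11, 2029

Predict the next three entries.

These are Tuesdays at 28- or 35-day spacing (28, 28, 35, 28, 35, 28).
The pattern: 2nd Tuesday of the month.
October 2029 — 2nd Tuesday is October 9, 2029.
November 2029 — 2nd Tuesday is November 13, 2029.
2nd Tuesday of December 2029: December 11, 2029.

October 9, 2029; November 13, 2029; December 11, 2029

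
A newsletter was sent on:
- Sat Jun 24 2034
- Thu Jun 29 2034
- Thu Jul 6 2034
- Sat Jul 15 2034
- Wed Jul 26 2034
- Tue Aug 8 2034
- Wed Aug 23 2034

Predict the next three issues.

Sat Sep 9 2034, Thu Sep 28 2034, Thu Oct 19 2034

Intervals are 5, 7, 9, 11, 13, 15 days — an arithmetic progression with common difference 2.
Next gap: 17 days. Wed Aug 23 2034 + 17 days = Sat Sep 9 2034.
Next gap: 19 days. Sat Sep 9 2034 + 19 days = Thu Sep 28 2034.
Next gap: 21 days. Thu Sep 28 2034 + 21 days = Thu Oct 19 2034.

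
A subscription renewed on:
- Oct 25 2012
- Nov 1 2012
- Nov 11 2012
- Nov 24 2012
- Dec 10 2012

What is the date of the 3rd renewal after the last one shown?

Feb 14 2013

The spacing grows by 3 each time: 7, 10, 13, 16 days.
Next gap: 19 days. Dec 10 2012 + 19 days = Dec 29 2012.
Next gap: 22 days. Dec 29 2012 + 22 days = Jan 20 2013.
Next gap: 25 days. Jan 20 2013 + 25 days = Feb 14 2013.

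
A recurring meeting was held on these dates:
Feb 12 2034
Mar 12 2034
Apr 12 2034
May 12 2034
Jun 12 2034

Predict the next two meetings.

Each date is the 12th; the gaps (28, 31, 30, 31) track the month lengths.
The rule is the 12th of each month.
Next: July 2034 → Jul 12 2034.
Next: August 2034 → Aug 12 2034.

Jul 12 2034, Aug 12 2034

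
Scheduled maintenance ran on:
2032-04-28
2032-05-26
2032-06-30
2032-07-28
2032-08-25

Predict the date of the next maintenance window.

Every date is a Wednesday; gaps 28, 35, 28, 28 days.
Each is the last Wednesday of its month (at least one falls on the 29th or later, ruling out '4th Wednesday').
Last Wednesday of September 2032: 2032-09-29.

2032-09-29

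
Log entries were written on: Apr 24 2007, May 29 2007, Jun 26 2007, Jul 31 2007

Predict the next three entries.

Aug 28 2007, Sep 25 2007, Oct 30 2007

These are Tuesdays with 35, 28, 35-day gaps.
Each is the final Tuesday of its month — May 29 2007 is past the 28th, so '4th Tuesday' doesn't fit.
August 2007 ends with Tuesday Aug 28 2007.
September 2007 ends with Tuesday Sep 25 2007.
October 2007 ends with Tuesday Oct 30 2007.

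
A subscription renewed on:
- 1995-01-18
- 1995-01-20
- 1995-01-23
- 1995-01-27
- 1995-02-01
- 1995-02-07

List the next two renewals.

The spacing grows by 1 each time: 2, 3, 4, 5, 6 days.
Next gap: 7 days. 1995-02-07 + 7 days = 1995-02-14.
Next gap: 8 days. 1995-02-14 + 8 days = 1995-02-22.

1995-02-14, 1995-02-22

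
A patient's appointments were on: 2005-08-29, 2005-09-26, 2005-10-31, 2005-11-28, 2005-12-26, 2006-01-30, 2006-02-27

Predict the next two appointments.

2006-03-27, 2006-04-24

These are Mondays with 28, 35, 28, 28, 35, 28-day gaps.
Each is the final Monday of its month — 2005-08-29 is past the 28th, so '4th Monday' doesn't fit.
March 2006 ends with Monday 2006-03-27.
April 2006 ends with Monday 2006-04-24.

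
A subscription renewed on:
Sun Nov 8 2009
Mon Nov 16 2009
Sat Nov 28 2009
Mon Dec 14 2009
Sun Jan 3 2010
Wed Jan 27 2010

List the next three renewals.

Wed Feb 24 2010, Sun Mar 28 2010, Mon May 3 2010

The spacing grows by 4 each time: 8, 12, 16, 20, 24 days.
Next gap: 28 days. Wed Jan 27 2010 + 28 days = Wed Feb 24 2010.
Next gap: 32 days. Wed Feb 24 2010 + 32 days = Sun Mar 28 2010.
Next gap: 36 days. Sun Mar 28 2010 + 36 days = Mon May 3 2010.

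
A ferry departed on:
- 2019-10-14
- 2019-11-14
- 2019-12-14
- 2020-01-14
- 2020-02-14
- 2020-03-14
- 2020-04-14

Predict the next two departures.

Each date is the 14th; the gaps (31, 30, 31, 31, 29, 31) track the month lengths.
The rule is the 14th of each month.
Next: May 2020 → 2020-05-14.
Next: June 2020 → 2020-06-14.

2020-05-14, 2020-06-14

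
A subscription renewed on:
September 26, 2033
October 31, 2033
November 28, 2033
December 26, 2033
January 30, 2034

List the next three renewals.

Every date is a Monday; gaps 35, 28, 28, 35 days.
Each is the last Monday of its month (at least one falls on the 29th or later, ruling out '4th Monday').
February 2034 ends with Monday February 27, 2034.
March 2034 ends with Monday March 27, 2034.
April 2034 ends with Monday April 24, 2034.

February 27, 2034; March 27, 2034; April 24, 2034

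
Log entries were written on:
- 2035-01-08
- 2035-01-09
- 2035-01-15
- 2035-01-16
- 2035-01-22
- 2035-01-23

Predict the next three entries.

Every event lands on a Monday or Tuesday (gaps cycle 1, 6, 1, 6, 1).
So the schedule is: every Monday and Tuesday.
The following Monday is 2035-01-29.
Next Tuesday: 2035-01-30.
The following Monday is 2035-02-05.

2035-01-29, 2035-01-30, 2035-02-05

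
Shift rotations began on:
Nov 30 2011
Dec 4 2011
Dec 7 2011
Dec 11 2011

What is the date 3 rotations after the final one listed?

Dec 21 2011

Gaps: 4, 3, 4 days — not constant, but cyclic with period 2.
The events fall on every Wednesday and Sunday.
Next Wednesday: Dec 14 2011.
Next Sunday: Dec 18 2011.
The following Wednesday is Dec 21 2011.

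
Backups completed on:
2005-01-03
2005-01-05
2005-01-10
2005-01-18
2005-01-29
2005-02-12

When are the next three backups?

2005-03-01, 2005-03-21, 2005-04-13

Gaps: 2, 5, 8, 11, 14 days — each gap is 3 larger than the previous one.
Next gap: 17 days. 2005-02-12 + 17 days = 2005-03-01.
Next gap: 20 days. 2005-03-01 + 20 days = 2005-03-21.
Next gap: 23 days. 2005-03-21 + 23 days = 2005-04-13.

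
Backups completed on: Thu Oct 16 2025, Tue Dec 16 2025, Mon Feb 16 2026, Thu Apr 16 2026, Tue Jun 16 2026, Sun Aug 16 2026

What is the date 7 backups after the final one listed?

The day-of-month is always 16 (61, 62, 59, 61, 61 days between events).
So this recurs on the 16th of every 2 months.
Next: October 2026 → Fri Oct 16 2026.
December 2026: Wed Dec 16 2026.
Next: February 2027 → Tue Feb 16 2027.
April 2027: Fri Apr 16 2027.
Next: June 2027 → Wed Jun 16 2027.
Next: August 2027 → Mon Aug 16 2027.
October 2027: Sat Oct 16 2027.

Sat Oct 16 2027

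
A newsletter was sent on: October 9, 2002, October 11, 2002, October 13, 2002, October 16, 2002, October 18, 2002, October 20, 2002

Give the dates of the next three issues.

October 23, 2002; October 25, 2002; October 27, 2002

Gaps: 2, 2, 3, 2, 2 days — not constant, but cyclic with period 3.
The events fall on every Wednesday, Friday and Sunday.
Next Wednesday: October 23, 2002.
The following Friday is October 25, 2002.
The following Sunday is October 27, 2002.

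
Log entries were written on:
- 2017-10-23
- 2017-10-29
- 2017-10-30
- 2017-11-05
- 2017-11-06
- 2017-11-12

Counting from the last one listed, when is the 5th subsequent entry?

2017-11-27

Gaps: 6, 1, 6, 1, 6 days — not constant, but cyclic with period 2.
The events fall on every Monday and Sunday.
Next Monday: 2017-11-13.
Next Sunday: 2017-11-19.
The following Monday is 2017-11-20.
Next Sunday: 2017-11-26.
Next Monday: 2017-11-27.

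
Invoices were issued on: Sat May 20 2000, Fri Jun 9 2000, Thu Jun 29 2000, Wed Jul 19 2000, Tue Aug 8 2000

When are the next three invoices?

The spacing is 20, 20, 20, 20 days — always 20 days.
Tue Aug 8 2000 + 20 days = Mon Aug 28 2000.
Mon Aug 28 2000 + 20 days = Sun Sep 17 2000.
Sun Sep 17 2000 + 20 days = Sat Oct 7 2000.

Mon Aug 28 2000, Sun Sep 17 2000, Sat Oct 7 2000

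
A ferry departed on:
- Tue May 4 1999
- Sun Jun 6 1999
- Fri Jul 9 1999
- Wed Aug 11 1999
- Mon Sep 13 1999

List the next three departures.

Sat Oct 16 1999, Thu Nov 18 1999, Tue Dec 21 1999

Every event comes 33 days after the last (33, 33, 33, 33).
Mon Sep 13 1999 + 33 days = Sat Oct 16 1999.
Sat Oct 16 1999 + 33 days = Thu Nov 18 1999.
Thu Nov 18 1999 + 33 days = Tue Dec 21 1999.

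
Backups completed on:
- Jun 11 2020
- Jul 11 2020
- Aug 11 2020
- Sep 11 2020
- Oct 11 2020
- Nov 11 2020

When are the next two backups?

Dec 11 2020, Jan 11 2021

Gaps: 30, 31, 31, 30, 31 days — not constant. Every event is on the 11th of the month.
Pattern: the 11th of each month.
Next: December 2020 → Dec 11 2020.
January 2021: Jan 11 2021.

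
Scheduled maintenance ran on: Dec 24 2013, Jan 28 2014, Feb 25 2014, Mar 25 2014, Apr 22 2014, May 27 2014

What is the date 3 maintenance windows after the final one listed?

Aug 26 2014

Gaps: 35, 28, 28, 28, 35 days — a mix of 28 and 35. Every date is a Tuesday.
Each is the 4th Tuesday of its month.
4th Tuesday of June 2014: Jun 24 2014.
4th Tuesday of July 2014: Jul 22 2014.
4th Tuesday of August 2014: Aug 26 2014.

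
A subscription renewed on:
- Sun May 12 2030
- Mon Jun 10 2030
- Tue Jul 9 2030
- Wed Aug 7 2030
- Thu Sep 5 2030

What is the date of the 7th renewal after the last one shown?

The spacing is 29, 29, 29, 29 days — always 29 days.
Thu Sep 5 2030 + 29 days = Fri Oct 4 2030.
Fri Oct 4 2030 + 29 days = Sat Nov 2 2030.
Sat Nov 2 2030 + 29 days = Sun Dec 1 2030.
Sun Dec 1 2030 + 29 days = Mon Dec 30 2030.
Mon Dec 30 2030 + 29 days = Tue Jan 28 2031.
Tue Jan 28 2031 + 29 days = Wed Feb 26 2031.
Wed Feb 26 2031 + 29 days = Thu Mar 27 2031.

Thu Mar 27 2031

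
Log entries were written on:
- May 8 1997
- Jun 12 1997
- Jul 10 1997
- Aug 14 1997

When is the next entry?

Sep 11 1997

These are Thursdays at 28- or 35-day spacing (35, 28, 35).
The pattern: 2nd Thursday of the month.
September 1997 — 2nd Thursday is Sep 11 1997.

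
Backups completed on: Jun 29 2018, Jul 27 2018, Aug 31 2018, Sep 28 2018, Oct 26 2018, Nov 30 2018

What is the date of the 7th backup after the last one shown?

Jun 28 2019

All Fridays; the gaps (28, 35, 28, 28, 35) vary with month length.
This is the last Friday of each month.
December 2018 ends with Friday Dec 28 2018.
January 2019 ends with Friday Jan 25 2019.
Last Friday of February 2019: Feb 22 2019.
March 2019 ends with Friday Mar 29 2019.
Last Friday of April 2019: Apr 26 2019.
May 2019 ends with Friday May 31 2019.
Last Friday of June 2019: Jun 28 2019.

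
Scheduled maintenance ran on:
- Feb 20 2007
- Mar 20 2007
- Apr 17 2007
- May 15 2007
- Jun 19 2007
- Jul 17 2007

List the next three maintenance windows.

Aug 21 2007, Sep 18 2007, Oct 16 2007

All dates are Tuesdays, 28, 28, 28, 35, 28 days apart.
Specifically, the 3rd Tuesday of each month.
August 2007 — 3rd Tuesday is Aug 21 2007.
3rd Tuesday of September 2007: Sep 18 2007.
October 2007 — 3rd Tuesday is Oct 16 2007.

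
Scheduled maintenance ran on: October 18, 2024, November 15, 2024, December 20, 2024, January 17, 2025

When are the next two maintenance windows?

Gaps: 28, 35, 28 days — a mix of 28 and 35. Every date is a Friday.
Each is the 3rd Friday of its month.
February 2025 — 3rd Friday is February 21, 2025.
March 2025 — 3rd Friday is March 21, 2025.

February 21, 2025; March 21, 2025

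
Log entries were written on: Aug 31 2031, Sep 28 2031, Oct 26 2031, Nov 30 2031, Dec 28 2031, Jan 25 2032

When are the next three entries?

Feb 29 2032, Mar 28 2032, Apr 25 2032

All Sundays; the gaps (28, 28, 35, 28, 28) vary with month length.
This is the last Sunday of each month.
February 2032 ends with Sunday Feb 29 2032.
Last Sunday of March 2032: Mar 28 2032.
April 2032 ends with Sunday Apr 25 2032.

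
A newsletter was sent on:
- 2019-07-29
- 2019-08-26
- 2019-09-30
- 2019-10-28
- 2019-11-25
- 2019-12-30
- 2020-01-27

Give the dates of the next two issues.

2020-02-24, 2020-03-30

All Mondays; the gaps (28, 35, 28, 28, 35, 28) vary with month length.
This is the last Monday of each month.
Last Monday of February 2020: 2020-02-24.
March 2020 ends with Monday 2020-03-30.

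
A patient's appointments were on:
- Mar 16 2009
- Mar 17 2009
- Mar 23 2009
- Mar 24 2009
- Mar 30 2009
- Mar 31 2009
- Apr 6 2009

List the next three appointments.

Apr 7 2009, Apr 13 2009, Apr 14 2009

Every event lands on a Monday or Tuesday (gaps cycle 1, 6, 1, 6, 1, 6).
So the schedule is: every Monday and Tuesday.
Next Tuesday: Apr 7 2009.
The following Monday is Apr 13 2009.
The following Tuesday is Apr 14 2009.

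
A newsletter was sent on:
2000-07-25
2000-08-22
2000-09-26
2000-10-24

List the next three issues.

2000-11-28, 2000-12-26, 2001-01-23

These are Tuesdays at 28- or 35-day spacing (28, 35, 28).
The pattern: 4th Tuesday of the month.
4th Tuesday of November 2000: 2000-11-28.
4th Tuesday of December 2000: 2000-12-26.
January 2001 — 4th Tuesday is 2001-01-23.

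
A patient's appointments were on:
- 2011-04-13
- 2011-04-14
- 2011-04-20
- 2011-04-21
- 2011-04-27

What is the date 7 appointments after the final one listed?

Gaps: 1, 6, 1, 6 days — not constant, but cyclic with period 2.
The events fall on every Wednesday and Thursday.
Next Thursday: 2011-04-28.
Next Wednesday: 2011-05-04.
The following Thursday is 2011-05-05.
Next Wednesday: 2011-05-11.
Next Thursday: 2011-05-12.
The following Wednesday is 2011-05-18.
The following Thursday is 2011-05-19.

2011-05-19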